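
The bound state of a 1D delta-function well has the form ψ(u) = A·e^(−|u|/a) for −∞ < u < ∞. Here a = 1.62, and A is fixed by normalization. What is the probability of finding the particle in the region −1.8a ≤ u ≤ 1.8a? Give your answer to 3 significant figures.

P ≈ 0.973

P = ∫_{−1.8a}^{1.8a} |ψ(u)|² du.
Since A² = 1/(a), this is the region integral divided by the full normalization integral.
By symmetry take twice the u ≥ 0 contribution in numerator and denominator; the 2's cancel. Substituting t = u/a, A² and the length scale cancel in the ratio: P = ∫_{0}^{1.8} e^(-2·t) dt / ∫_{0}^{∞} e^(-2·t) dt.
An antiderivative of e^(-2·t) is -e^(-2·t)/2; evaluating from 0 to 1.8 gives 1/2 - e^(-18/5)/2, while the full integral is 1/2.
The result is P = 0.9727.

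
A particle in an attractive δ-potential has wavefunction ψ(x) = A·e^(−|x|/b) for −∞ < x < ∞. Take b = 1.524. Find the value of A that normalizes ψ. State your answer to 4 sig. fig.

Normalization requires ∫|ψ|² dx = 1, integrated from −∞ to ∞.
Using ∫₀^∞ xⁿ e^(−αx) dx = n!/αⁿ⁺¹, carrying out the integral gives A² · b.
So A² = (b)^(−1).
With b = 1.524: A² = 0.65617 and A = 0.81004.

A ≈ 0.8100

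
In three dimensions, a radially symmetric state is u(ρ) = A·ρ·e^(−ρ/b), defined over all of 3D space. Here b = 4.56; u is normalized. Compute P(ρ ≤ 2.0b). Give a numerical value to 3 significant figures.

P ≈ 0.371

Integrate the radial probability density 4πρ²|u|² over ρ ≤ 2.0b.
The full normalization integral is A²·[3·π·b^5] = 1, fixing A².
Substituting t = ρ/b, A², 4π and the length scale all cancel in the ratio: P = ∫_{0}^{2.0} t^4·e^(-2·t) dt / ∫_{0}^{∞} t^4·e^(-2·t) dt.
With ∫ t^4·e^(-2·t) dt = -(t^4/2 + t^3 + 3·t^2/2 + 3·t/2 + 3/4)·e^(-2·t) + C, the region integral is 3/4 - 103·e^(-4)/4 and the full one is 3/4.
Taking the ratio yields P = 0.3712.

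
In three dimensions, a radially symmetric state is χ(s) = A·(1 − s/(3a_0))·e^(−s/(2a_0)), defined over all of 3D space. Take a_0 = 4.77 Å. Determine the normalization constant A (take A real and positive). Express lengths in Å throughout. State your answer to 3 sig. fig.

The normalization condition is ∫|χ|² 4πs² ds = 1 from 0 to ∞.
Recall ∫₀^∞ s^m e^(−s/β) ds = m!·β^(m+1), with χ = A·(1 − s/(3a_0))·e^(−s/(2a_0)), the integral evaluates to A²·[8·π·a_0^3/3].
Plugging in a_0 = 4.77 yields A = 0.03316.

A ≈ 0.0332 Å^(-3/2)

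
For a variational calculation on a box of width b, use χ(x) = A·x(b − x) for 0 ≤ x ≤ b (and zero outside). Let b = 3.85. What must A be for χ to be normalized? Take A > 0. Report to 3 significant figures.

The normalization condition is ∫|χ|² dx = 1 from 0 to b.
Expanding the polynomial and integrating term by term, the integral (without the A² prefactor) comes out to b^5/30.
Setting this equal to 1 gives A² = 1/(b^5/30).
Plugging in b = 3.85 yields A = 0.1883.

A ≈ 0.188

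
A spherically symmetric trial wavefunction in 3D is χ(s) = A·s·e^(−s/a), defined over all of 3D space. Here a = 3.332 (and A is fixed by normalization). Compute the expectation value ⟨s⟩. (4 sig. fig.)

⟨s⟩ ≈ 8.330

By definition ⟨s⟩ = ∫ s |χ(s)|² 4πs² ds.
Evaluating both integrals, ⟨s⟩ = 5·a/2.
Putting a = 3.332 gives 8.3300.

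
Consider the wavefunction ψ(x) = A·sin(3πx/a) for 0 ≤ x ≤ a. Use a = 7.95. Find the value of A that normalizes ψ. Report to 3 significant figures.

We need A² ∫|f|² dx = 1, taking the integral from 0 to a.
Carrying out the integral gives A² · a/2.
Plugging in a = 7.95 yields A = 0.5016.

A ≈ 0.502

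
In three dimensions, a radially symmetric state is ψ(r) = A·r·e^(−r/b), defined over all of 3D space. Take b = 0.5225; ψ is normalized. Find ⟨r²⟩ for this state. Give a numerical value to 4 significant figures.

⟨r^2⟩ ≈ 2.048

⟨r²⟩ = ∫ r^2 |ψ|² 4πr² dr over the full domain.
The ratio of the moment integral to the normalization integral gives ⟨r²⟩ = 15·b^2/2.
Putting b = 0.5225 gives 2.0475.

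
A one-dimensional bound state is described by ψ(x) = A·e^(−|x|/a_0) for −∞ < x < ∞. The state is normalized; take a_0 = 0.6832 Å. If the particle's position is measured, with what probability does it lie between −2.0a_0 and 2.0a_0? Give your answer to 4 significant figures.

P ≈ 0.9817

|ψ|² is the probability density, so P = ∫_{−2.0a_0}^{2.0a_0} |ψ|² dx.
With A² fixed by ∫|ψ|² = 1, i.e. A² = (a_0)^(−1), substitute and integrate.
Both integrals are even about x = 0, so only the x ≥ 0 halves are needed (the factors of 2 cancel). Substituting u = x/a_0, A² and the length scale cancel in the ratio: P = ∫_{0}^{2.0} e^(-2·u) du / ∫_{0}^{∞} e^(-2·u) du.
With ∫ e^(-2·u) du = -e^(-2·u)/2 + C, the region integral is 1/2 - e^(-4)/2 and the full one is 1/2.
The result is P = 0.98168.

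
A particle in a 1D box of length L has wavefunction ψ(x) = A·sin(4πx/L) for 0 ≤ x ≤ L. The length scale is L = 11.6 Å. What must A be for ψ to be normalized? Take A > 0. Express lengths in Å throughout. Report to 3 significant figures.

The normalization condition is ∫|ψ|² dx = 1 from 0 to L.
Using sin²θ = (1 − cos 2θ)/2, ∫|ψ|² dx = A²·(L/2).
Hence A² = 1/[L/2].
With L = 11.6: A² = 0.1724 and A = 0.4152.

A ≈ 0.415 Å^(-1/2)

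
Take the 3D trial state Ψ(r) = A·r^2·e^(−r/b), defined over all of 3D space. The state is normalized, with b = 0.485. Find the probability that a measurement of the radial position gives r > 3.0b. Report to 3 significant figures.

P ≈ 0.606

Integrate the radial probability density 4πr²|Ψ|² over r > 3.0b.
The full normalization integral is A²·[45·π·b^7/2] = 1, fixing A².
In terms of u = r/b (A², 4π and the length scale all cancel between numerator and denominator), P = [∫_{3.0}^{∞} u^6·e^(-2·u) du] / [∫_{0}^{∞} u^6·e^(-2·u) du].
An antiderivative of u^6·e^(-2·u) is -(4·u^6 + 12·u^5 + 30·u^4 + 60·u^3 + 90·u^2 + 90·u + 45)·e^(-2·u)/8; evaluating from 3.0 to ∞ gives ≈ 3.4105, while the full integral is 45/8.
The region integral divided by the full integral gives P = 0.6063.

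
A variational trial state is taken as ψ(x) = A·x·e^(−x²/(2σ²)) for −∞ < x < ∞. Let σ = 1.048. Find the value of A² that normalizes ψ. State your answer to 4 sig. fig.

The normalization condition is ∫|ψ|² dx = 1 from −∞ to ∞.
With ψ = A·x·e^(−x²/(2σ²)), the integral evaluates to A²·[√(π)·σ^3/2].
So A² = (√(π)·σ^3/2)^(−1).
Plugging in σ = 1.048 yields A = 0.99011.

A^2 ≈ 0.9803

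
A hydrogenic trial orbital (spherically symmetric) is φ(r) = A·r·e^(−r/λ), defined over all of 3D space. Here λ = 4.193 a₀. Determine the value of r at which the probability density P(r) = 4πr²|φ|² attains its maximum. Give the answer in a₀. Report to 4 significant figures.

r ≈ 8.386 a₀

Set d/dr [P(r) = 4πr²|φ|²] = 0 and solve for r > 0.
Solving yields r = 2·λ.
With λ = 4.193, the most probable radial distance is 8.3860 a₀.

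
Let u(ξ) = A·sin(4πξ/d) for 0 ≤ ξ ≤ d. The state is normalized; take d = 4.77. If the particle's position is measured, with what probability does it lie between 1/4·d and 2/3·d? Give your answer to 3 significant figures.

P ≈ 0.451

The probability is P = ∫ |u|² dξ over [1/4·d, 2/3·d].
Since A² = 1/(d/2), this is the region integral divided by the full normalization integral.
Substituting t = ξ/d, A² and the length scale cancel in the ratio: P = ∫_{1/4}^{2/3} sin(4·π·t)^2 dt / ∫_{0}^{1} sin(4·π·t)^2 dt.
An antiderivative of sin(4·π·t)^2 is t/2 - sin(4·π·t)·cos(4·π·t)/(8·π); evaluating from 1/4 to 2/3 gives √(3)/(32·π) + 5/24, while the full integral is 1/2.
Taking the ratio, P = √(3)/(16·π) + 5/12.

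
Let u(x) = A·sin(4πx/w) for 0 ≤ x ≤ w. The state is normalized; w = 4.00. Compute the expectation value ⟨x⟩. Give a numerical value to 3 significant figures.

⟨x⟩ ≈ 2.00

By definition ⟨x⟩ = ∫ x |u(x)|² dx.
Using sin²θ = (1 − cos 2θ)/2, since the A² factors cancel between numerator and denominator, ⟨x⟩ = w/2.
With w = 4.00, ⟨x⟩ = 2.000.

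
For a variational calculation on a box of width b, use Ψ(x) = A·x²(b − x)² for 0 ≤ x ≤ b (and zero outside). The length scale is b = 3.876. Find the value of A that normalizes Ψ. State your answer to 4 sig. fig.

The normalization condition is ∫|Ψ|² dx = 1 from 0 to b.
Expanding the polynomial and integrating term by term, the integral (without the A² prefactor) comes out to b^9/630.
Setting this equal to 1 gives A² = 1/(b^9/630).
With b = 3.876: A² = 0.0031907 and A = 0.056486.

A ≈ 0.05649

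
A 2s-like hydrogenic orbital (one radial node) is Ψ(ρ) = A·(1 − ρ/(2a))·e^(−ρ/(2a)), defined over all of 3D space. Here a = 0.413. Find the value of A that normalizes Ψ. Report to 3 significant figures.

A ≈ 0.752

We need A² ∫|f|² 4πρ² dρ = 1, taking the integral from 0 to ∞.
In 3D with spherical symmetry the volume element is 4πρ² dρ.
Carrying out the integral gives A² · 8·π·a^3.
So A² = (8·π·a^3)^(−1).
With a = 0.413: A² = 0.5648 and A = 0.7515.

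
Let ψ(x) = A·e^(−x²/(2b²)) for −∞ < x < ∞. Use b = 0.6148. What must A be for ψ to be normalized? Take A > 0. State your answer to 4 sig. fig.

A ≈ 0.9580

Require ∫ |ψ|² dx = 1 over the whole domain.
With ∫_{−∞}^{∞} x^(2m) e^(−αx²) dx = (2m−1)!!·√π / (2^m α^(m+1/2)), ∫|ψ|² dx = A²·(√(π)·b).
Setting this equal to 1 gives A² = 1/(√(π)·b).
With b = 0.6148: A² = 0.91768 and A = 0.95796.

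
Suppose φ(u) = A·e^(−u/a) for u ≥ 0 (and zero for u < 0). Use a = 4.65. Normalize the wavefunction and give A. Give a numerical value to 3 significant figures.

A ≈ 0.656

Normalization requires ∫|φ|² du = 1, integrated from 0 to ∞.
Carrying out the integral gives A² · a/2.
Hence A² = 1/[a/2].
Plugging in a = 4.65 yields A = 0.6558.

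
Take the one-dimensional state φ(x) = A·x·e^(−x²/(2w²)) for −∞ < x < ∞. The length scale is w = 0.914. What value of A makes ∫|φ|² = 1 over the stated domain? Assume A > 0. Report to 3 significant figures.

The normalization condition is ∫|φ|² dx = 1 from −∞ to ∞.
The integral (without the A² prefactor) comes out to √(π)·w^3/2.
So A² = (√(π)·w^3/2)^(−1).
Plugging in w = 0.914 yields A = 1.216.

A ≈ 1.22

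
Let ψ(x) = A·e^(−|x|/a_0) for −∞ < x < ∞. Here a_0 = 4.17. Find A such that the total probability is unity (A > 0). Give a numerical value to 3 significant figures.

The normalization condition is ∫|ψ|² dx = 1 from −∞ to ∞.
Carrying out the integral gives A² · a_0.
Hence A² = 1/[a_0].
Plugging in a_0 = 4.17 yields A = 0.4897.

A ≈ 0.490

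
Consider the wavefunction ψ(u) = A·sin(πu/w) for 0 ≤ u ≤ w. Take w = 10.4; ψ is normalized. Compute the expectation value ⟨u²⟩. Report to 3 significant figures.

By definition ⟨u²⟩ = ∫ u^2 |ψ(u)|² du.
Using sin²θ = (1 − cos 2θ)/2, since the A² factors cancel between numerator and denominator, ⟨u²⟩ = -w^2/(2·π^2) + w^2/3.
Putting w = 10.4 gives 30.57.

⟨u^2⟩ ≈ 30.6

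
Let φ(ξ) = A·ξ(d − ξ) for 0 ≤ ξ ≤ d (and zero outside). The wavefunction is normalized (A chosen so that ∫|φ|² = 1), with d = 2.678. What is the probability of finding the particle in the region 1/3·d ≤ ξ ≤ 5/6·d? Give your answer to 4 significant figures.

P ≈ 0.7546

The probability is P = ∫ |φ|² dξ over [1/3·d, 5/6·d].
The normalization integral ∫|φ|²dξ over the whole domain equals d^5/30·A², and A² cancels in the ratio.
Substituting u = ξ/d, A² and the length scale cancel in the ratio: P = ∫_{1/3}^{5/6} u^2·(1 - u)^2 du / ∫_{0}^{1} u^2·(1 - u)^2 du.
An antiderivative of u^2·(1 - u)^2 is u^3·(6·u^2 - 15·u + 10)/30; evaluating from 1/3 to 5/6 gives 163/6480, while the full integral is 1/30.
This works out to P = 163/216.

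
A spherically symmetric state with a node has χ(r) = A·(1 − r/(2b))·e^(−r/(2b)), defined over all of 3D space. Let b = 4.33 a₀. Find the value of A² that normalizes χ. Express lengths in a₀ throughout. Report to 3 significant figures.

Normalization requires ∫|χ|² 4πr² dr = 1, integrated from 0 to ∞.
(Spherical symmetry: dV = 4πr² dr.)
With ∫₀^∞ r^4 e^(−αr) dr = 4!/α^5, with χ = A·(1 − r/(2b))·e^(−r/(2b)), the integral evaluates to A²·[8·π·b^3].
Setting this equal to 1 gives A² = 1/(8·π·b^3).
Plugging in b = 4.33 yields A = 0.02214.

A^2 ≈ 0.000490 a₀^(-3)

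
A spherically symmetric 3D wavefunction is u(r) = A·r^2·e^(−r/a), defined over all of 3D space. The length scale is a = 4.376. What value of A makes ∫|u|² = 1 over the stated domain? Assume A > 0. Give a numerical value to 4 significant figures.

We need A² ∫|f|² 4πr² dr = 1, taking the integral from 0 to ∞.
(Spherical symmetry: dV = 4πr² dr.)
The integral (without the A² prefactor) comes out to 45·π·a^7/2.
Hence A² = 1/[45·π·a^7/2].
Plugging in a = 4.376 yields A = 0.00067852.

A ≈ 0.0006785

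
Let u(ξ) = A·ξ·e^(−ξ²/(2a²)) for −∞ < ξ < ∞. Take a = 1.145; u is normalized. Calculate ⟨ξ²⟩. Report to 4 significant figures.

By definition ⟨ξ²⟩ = ∫ ξ^2 |u(ξ)|² dξ.
Differentiating ∫e^(−αξ²) dξ = √(π/α) under α to get the higher moments, evaluating both integrals, ⟨ξ²⟩ = 3·a^2/2.
Putting a = 1.145 gives 1.9665.

⟨ξ^2⟩ ≈ 1.967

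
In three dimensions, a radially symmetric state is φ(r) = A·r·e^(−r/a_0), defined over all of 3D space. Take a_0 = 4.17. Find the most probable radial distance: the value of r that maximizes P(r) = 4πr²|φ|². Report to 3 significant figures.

Differentiate P(r) = 4πr²|φ|² with respect to r and set to zero.
Solving yields r = 2·a_0.
With a_0 = 4.17, the most probable radial distance is 8.340.

r ≈ 8.34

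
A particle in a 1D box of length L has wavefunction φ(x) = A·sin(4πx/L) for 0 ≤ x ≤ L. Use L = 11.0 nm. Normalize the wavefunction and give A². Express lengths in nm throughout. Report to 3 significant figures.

The normalization condition is ∫|φ|² dx = 1 from 0 to L.
Using sin²θ = (1 − cos 2θ)/2, the integral (without the A² prefactor) comes out to L/2.
So A² = (L/2)^(−1).
Plugging in L = 11.0 yields A = 0.4264.

A^2 ≈ 0.182 nm^(-1)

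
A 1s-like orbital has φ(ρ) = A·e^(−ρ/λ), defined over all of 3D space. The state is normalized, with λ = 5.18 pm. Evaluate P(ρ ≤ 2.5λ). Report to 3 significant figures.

P ≈ 0.875

Integrate the radial probability density 4πρ²|φ|² over ρ ≤ 2.5λ.
The full normalization integral is A²·[π·λ^3] = 1, fixing A².
Let u = ρ/λ; then A², 4π and the length scale all cancel, so P = ∫_{0}^{2.5} u^2·e^(-2·u) du ÷ ∫_{0}^{∞} u^2·e^(-2·u) du.
Using ∫ u^2·e^(-2·u) du = -(2·u^2 + 2·u + 1)·e^(-2·u)/4, the numerator is 1/4 - 37·e^(-5)/8 and the denominator is 1/4.
The region integral divided by the full integral gives P = 0.8753.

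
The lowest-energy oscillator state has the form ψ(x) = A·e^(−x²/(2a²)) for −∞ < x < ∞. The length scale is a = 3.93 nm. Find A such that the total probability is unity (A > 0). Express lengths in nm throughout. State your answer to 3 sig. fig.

A ≈ 0.379 nm^(-1/2)

Require ∫ |ψ|² dx = 1 over the whole domain.
The integral (without the A² prefactor) comes out to √(π)·a.
With a = 3.93: A² = 0.1436 and A = 0.3789.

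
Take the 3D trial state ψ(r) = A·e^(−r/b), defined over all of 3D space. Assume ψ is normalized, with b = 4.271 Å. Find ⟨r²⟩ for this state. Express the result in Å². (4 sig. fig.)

⟨r²⟩ = ∫ r^2 |ψ|² 4πr² dr over the full domain.
Using ∫₀^∞ rⁿ e^(−αr) dr = n!/αⁿ⁺¹, evaluating both integrals, ⟨r²⟩ = 3·b^2.
With b = 4.271, ⟨r^2⟩ = 54.724.

⟨r^2⟩ ≈ 54.72 Å^2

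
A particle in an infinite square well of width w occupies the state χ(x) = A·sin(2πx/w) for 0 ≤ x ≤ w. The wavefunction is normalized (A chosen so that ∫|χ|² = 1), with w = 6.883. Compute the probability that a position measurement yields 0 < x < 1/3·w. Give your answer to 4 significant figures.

|χ|² is the probability density, so P = ∫_{0}^{1/3·w} |χ|² dx.
Since A² = 1/(w/2), this is the region integral divided by the full normalization integral.
Substituting u = x/w, A² and the length scale cancel in the ratio: P = ∫_{0}^{1/3} sin(2·π·u)^2 du / ∫_{0}^{1} sin(2·π·u)^2 du.
An antiderivative of sin(2·π·u)^2 is u/2 - sin(4·π·u)/(8·π); evaluating from 0 to 1/3 gives √(3)/(16·π) + 1/6, while the full integral is 1/2.
The result is P = (√(3)/8 + π/3)/π.

P ≈ 0.4022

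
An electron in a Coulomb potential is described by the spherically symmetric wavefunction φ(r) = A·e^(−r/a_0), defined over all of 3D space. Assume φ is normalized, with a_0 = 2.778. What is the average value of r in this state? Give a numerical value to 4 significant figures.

⟨r⟩ ≈ 4.167

By definition ⟨r⟩ = ∫ r |φ(r)|² 4πr² dr.
Since the A² factors cancel between numerator and denominator, ⟨r⟩ = 3·a_0/2.
Putting a_0 = 2.778 gives 4.1670.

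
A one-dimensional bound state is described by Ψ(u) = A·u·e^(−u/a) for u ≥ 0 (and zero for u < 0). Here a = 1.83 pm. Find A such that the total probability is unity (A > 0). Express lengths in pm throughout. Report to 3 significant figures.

The normalization condition is ∫|Ψ|² du = 1 from 0 to ∞.
With ∫₀^∞ u^2 e^(−αu) du = 2!/α^3, ∫|Ψ|² du = A²·(a^3/4).
So A² = (a^3/4)^(−1).
Substituting a = 1.83 gives A² = 0.6527, so A = 0.8079.

A ≈ 0.808 pm^(-3/2)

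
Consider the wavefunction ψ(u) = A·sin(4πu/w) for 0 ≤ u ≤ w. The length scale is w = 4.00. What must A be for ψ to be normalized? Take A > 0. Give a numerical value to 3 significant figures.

A ≈ 0.707

The normalization condition is ∫|ψ|² du = 1 from 0 to w.
∫|ψ|² du = A²·(w/2).
So A² = (w/2)^(−1).
Substituting w = 4.00 gives A² = 0.5000, so A = 0.7071.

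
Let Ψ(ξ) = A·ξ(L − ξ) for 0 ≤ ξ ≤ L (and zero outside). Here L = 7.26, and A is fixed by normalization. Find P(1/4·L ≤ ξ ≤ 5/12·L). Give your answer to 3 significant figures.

P ≈ 0.243

The probability is P = ∫ |Ψ|² dξ over [1/4·L, 5/12·L].
With A² fixed by ∫|Ψ|² = 1, i.e. A² = (L^5/30)^(−1), substitute and integrate.
Substituting u = ξ/L, A² and the length scale cancel in the ratio: P = ∫_{1/4}^{5/12} u^2·(1 - u)^2 du / ∫_{0}^{1} u^2·(1 - u)^2 du.
An antiderivative of u^2·(1 - u)^2 is u^3·(6·u^2 - 15·u + 10)/30; evaluating from 1/4 to 5/12 gives ≈ 0.0081035, while the full integral is 1/30.
Evaluating gives P = 0.2431.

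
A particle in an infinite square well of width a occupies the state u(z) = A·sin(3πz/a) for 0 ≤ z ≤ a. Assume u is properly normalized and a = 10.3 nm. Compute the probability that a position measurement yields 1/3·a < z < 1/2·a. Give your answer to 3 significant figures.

P ≈ 0.167

The probability is P = ∫ |u|² dz over [1/3·a, 1/2·a].
Since A² = 1/(a/2), this is the region integral divided by the full normalization integral.
In terms of t = z/a (A² and the length scale cancel between numerator and denominator), P = [∫_{1/3}^{1/2} sin(3·π·t)^2 dt] / [∫_{0}^{1} sin(3·π·t)^2 dt].
With ∫ sin(3·π·t)^2 dt = t/2 - sin(6·π·t)/(12·π) + C, the region integral is 1/12 and the full one is 1/2.
This works out to P = 1/6.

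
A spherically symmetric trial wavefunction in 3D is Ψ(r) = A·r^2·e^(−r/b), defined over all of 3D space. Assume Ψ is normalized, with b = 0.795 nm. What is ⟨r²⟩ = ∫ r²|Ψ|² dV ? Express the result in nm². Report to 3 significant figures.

⟨r^2⟩ ≈ 8.85 nm^2

The expectation value is the |Ψ|²-weighted average of r^2: ∫ r^2|Ψ|² 4πr² dr.
Evaluating both integrals, ⟨r²⟩ = 14·b^2.
Putting b = 0.795 gives 8.848.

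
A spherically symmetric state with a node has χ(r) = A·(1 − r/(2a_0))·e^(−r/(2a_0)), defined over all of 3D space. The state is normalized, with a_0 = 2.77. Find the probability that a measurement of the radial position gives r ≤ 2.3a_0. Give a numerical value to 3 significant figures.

P ≈ 0.0533

P = ∫ |χ|² 4πr² dr over r ≤ 2.3a_0.
Normalization gives A² = 1/(8·π·a_0^3).
Substituting u = r/a_0, A², 4π and the length scale all cancel in the ratio: P = ∫_{0}^{2.3} u^2·(1 - u/2)^2·e^(-u) du / ∫_{0}^{∞} u^2·(1 - u/2)^2·e^(-u) du.
Using ∫ u^2·(1 - u/2)^2·e^(-u) du = -(u^4/4 + u^2 + 2·u + 2)·e^(-u), the numerator is ≈ 0.10651 and the denominator is 2.
Taking the ratio yields P = 0.05325.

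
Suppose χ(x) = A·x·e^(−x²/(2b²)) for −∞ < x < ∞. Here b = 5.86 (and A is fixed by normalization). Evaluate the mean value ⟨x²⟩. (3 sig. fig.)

⟨x²⟩ = ∫ x^2 |χ|² dx over the full domain.
Using the Gaussian integral ∫_{−∞}^{∞} e^(−αx²) dx = √(π/α), evaluating both integrals, ⟨x²⟩ = 3·b^2/2.
With b = 5.86, ⟨x^2⟩ = 51.51.

⟨x^2⟩ ≈ 51.5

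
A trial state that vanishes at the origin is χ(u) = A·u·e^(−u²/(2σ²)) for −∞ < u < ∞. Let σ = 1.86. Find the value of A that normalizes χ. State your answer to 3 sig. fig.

We need A² ∫|f|² du = 1, taking the integral from −∞ to ∞.
With ∫_{−∞}^{∞} u^(2m) e^(−αu²) du = (2m−1)!!·√π / (2^m α^(m+1/2)), ∫|χ|² du = A²·(√(π)·σ^3/2).
Setting this equal to 1 gives A² = 1/(√(π)·σ^3/2).
Plugging in σ = 1.86 yields A = 0.4188.

A ≈ 0.419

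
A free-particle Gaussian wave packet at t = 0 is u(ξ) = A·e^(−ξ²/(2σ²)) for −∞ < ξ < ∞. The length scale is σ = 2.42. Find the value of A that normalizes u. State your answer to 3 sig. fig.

We need A² ∫|f|² dξ = 1, taking the integral from −∞ to ∞.
Differentiating ∫e^(−αξ²) dξ = √(π/α) under α to get the higher moments, carrying out the integral gives A² · √(π)·σ.
Setting this equal to 1 gives A² = 1/(√(π)·σ).
With σ = 2.42: A² = 0.2331 and A = 0.4828.

A ≈ 0.483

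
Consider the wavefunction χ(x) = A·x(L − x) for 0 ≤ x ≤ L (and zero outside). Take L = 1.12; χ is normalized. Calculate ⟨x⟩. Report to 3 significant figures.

⟨x⟩ ≈ 0.560

By definition ⟨x⟩ = ∫ x |χ(x)|² dx.
Expanding the polynomial and integrating term by term, evaluating both integrals, ⟨x⟩ = L/2.
With L = 1.12, ⟨x⟩ = 0.5600.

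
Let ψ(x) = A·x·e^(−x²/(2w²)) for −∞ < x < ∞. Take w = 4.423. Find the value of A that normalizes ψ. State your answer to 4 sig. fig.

Normalization requires ∫|ψ|² dx = 1, integrated from −∞ to ∞.
The integral (without the A² prefactor) comes out to √(π)·w^3/2.
So A² = (√(π)·w^3/2)^(−1).
Plugging in w = 4.423 yields A = 0.11420.

A ≈ 0.1142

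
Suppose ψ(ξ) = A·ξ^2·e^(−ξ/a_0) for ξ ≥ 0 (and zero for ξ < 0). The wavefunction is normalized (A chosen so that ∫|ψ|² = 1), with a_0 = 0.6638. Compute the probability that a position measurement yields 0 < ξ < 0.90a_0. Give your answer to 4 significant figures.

P ≈ 0.03641

The probability is P = ∫ |ψ|² dξ over [0, 0.90a_0].
The normalization integral ∫|ψ|²dξ over the whole domain equals 3·a_0^5/4·A², and A² cancels in the ratio.
Substituting u = ξ/a_0, A² and the length scale cancel in the ratio: P = ∫_{0}^{0.90} u^4·e^(-2·u) du / ∫_{0}^{∞} u^4·e^(-2·u) du.
Using ∫ u^4·e^(-2·u) du = -(u^4/2 + u^3 + 3·u^2/2 + 3·u/2 + 3/4)·e^(-2·u), the numerator is ≈ 0.0273050 and the denominator is 3/4.
Evaluating gives P = 0.036407.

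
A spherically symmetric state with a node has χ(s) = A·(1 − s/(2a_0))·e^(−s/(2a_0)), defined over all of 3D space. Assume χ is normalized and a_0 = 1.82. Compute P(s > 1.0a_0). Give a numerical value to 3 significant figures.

P ≈ 0.966

P = ∫ |χ|² 4πs² ds over s > 1.0a_0.
A² is fixed by ∫₀^∞ 4πs²|χ|² ds = 1, i.e. A² = (8·π·a_0^3)^(−1).
In terms of u = s/a_0 (A², 4π and the length scale all cancel between numerator and denominator), P = [∫_{1.0}^{∞} u^2·(1 - u/2)^2·e^(-u) du] / [∫_{0}^{∞} u^2·(1 - u/2)^2·e^(-u) du].
An antiderivative of u^2·(1 - u/2)^2·e^(-u) is -(u^4/4 + u^2 + 2·u + 2)·e^(-u); evaluating from 1.0 to ∞ gives 21·e^(-1)/4, while the full integral is 2.
This evaluates to P = 0.9657.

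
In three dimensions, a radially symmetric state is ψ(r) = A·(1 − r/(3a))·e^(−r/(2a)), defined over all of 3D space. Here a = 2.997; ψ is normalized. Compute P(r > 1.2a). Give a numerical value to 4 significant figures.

P ≈ 0.8101

With dV = 4πr²dr, the probability is ∫|ψ|² dV over r > 1.2a.
Normalization gives A² = 1/(8·π·a^3/3).
Let u = r/a; then A², 4π and the length scale all cancel, so P = ∫_{1.2}^{∞} u^2·(1 - u/3)^2·e^(-u) du ÷ ∫_{0}^{∞} u^2·(1 - u/3)^2·e^(-u) du.
Using ∫ u^2·(1 - u/3)^2·e^(-u) du = (-u^4 + 2·u^3 - 3·u^2 - 6·u - 6)·e^(-u)/9, the numerator is 3362·e^(-6/5)/1875 and the denominator is 2/3.
The region integral divided by the full integral gives P = 0.81009.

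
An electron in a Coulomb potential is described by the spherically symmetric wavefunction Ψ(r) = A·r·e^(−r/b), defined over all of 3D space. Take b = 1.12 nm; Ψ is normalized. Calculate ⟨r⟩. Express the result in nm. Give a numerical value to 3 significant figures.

The expectation value is the |Ψ|²-weighted average of r: ∫ r|Ψ|² 4πr² dr.
With ∫₀^∞ r^5 e^(−αr) dr = 5!/α^6, the ratio of the moment integral to the normalization integral gives ⟨r⟩ = 5·b/2.
Putting b = 1.12 gives 2.800.

⟨r⟩ ≈ 2.80 nm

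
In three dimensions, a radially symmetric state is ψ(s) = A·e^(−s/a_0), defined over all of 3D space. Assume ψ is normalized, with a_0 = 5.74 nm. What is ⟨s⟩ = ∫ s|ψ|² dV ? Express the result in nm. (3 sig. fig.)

⟨s⟩ = ∫ s |ψ|² 4πs² ds over the full domain.
Using ∫₀^∞ sⁿ e^(−αs) ds = n!/αⁿ⁺¹, evaluating both integrals, ⟨s⟩ = 3·a_0/2.
Putting a_0 = 5.74 gives 8.610.

⟨s⟩ ≈ 8.61 nm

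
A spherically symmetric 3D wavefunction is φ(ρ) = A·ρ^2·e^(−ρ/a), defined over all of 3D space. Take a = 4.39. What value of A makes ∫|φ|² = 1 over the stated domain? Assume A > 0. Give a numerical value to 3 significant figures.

Normalization requires ∫|φ|² 4πρ² dρ = 1, integrated from 0 to ∞.
(Spherical symmetry: dV = 4πρ² dρ.)
Recall ∫₀^∞ ρ^m e^(−ρ/β) dρ = m!·β^(m+1), with φ = A·ρ^2·e^(−ρ/a), the integral evaluates to A²·[45·π·a^7/2].
Plugging in a = 4.39 yields A = 0.0006710.

A ≈ 0.000671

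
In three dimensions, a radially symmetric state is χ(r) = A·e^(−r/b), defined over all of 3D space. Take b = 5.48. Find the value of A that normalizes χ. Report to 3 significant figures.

A ≈ 0.0440

The normalization condition is ∫|χ|² 4πr² dr = 1 from 0 to ∞.
(Spherical symmetry: dV = 4πr² dr.)
The integral (without the A² prefactor) comes out to π·b^3.
Setting this equal to 1 gives A² = 1/(π·b^3).
Plugging in b = 5.48 yields A = 0.04398.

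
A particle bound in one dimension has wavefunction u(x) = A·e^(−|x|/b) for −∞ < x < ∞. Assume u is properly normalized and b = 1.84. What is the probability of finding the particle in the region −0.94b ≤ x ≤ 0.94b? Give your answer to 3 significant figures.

P = ∫_{−0.94b}^{0.94b} |u(x)|² dx.
Since A² = 1/(b), this is the region integral divided by the full normalization integral.
By symmetry take twice the x ≥ 0 contribution in numerator and denominator; the 2's cancel. Let t = x/b; then A² and the length scale cancel, so P = ∫_{0}^{0.94} e^(-2·t) dt ÷ ∫_{0}^{∞} e^(-2·t) dt.
An antiderivative of e^(-2·t) is -e^(-2·t)/2; evaluating from 0 to 0.94 gives 1/2 - e^(-47/25)/2, while the full integral is 1/2.
Taking the ratio, P = 0.8474.

P ≈ 0.847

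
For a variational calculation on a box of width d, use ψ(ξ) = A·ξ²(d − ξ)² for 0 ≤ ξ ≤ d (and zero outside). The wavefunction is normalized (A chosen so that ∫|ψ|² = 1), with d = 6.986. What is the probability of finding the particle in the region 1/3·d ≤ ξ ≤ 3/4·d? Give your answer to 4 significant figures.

The probability is P = ∫ |ψ|² dξ over [1/3·d, 3/4·d].
The normalization integral ∫|ψ|²dξ over the whole domain equals d^9/630·A², and A² cancels in the ratio.
In terms of u = ξ/d (A² and the length scale cancel between numerator and denominator), P = [∫_{1/3}^{3/4} u^4·(1 - u)^4 du] / [∫_{0}^{1} u^4·(1 - u)^4 du].
Using ∫ u^4·(1 - u)^4 du = u^5·(70·u^4 - 315·u^3 + 540·u^2 - 420·u + 126)/630, the numerator is ≈ 0.00127973 and the denominator is 1/630.
Taking the ratio, P = 0.80623.

P ≈ 0.8062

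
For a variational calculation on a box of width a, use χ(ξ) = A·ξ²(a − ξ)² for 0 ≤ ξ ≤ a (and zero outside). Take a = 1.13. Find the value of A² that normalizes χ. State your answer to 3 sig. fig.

A^2 ≈ 210

We need A² ∫|f|² dξ = 1, taking the integral from 0 to a.
Carrying out the integral gives A² · a^9/630.
Hence A² = 1/[a^9/630].
With a = 1.13: A² = 209.7 and A = 14.48.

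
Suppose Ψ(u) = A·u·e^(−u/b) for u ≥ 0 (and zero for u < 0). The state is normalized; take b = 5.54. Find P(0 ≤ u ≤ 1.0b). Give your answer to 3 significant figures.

P ≈ 0.323

P = ∫_{0}^{1.0b} |Ψ(u)|² du.
Since A² = 1/(b^3/4), this is the region integral divided by the full normalization integral.
Substituting t = u/b, A² and the length scale cancel in the ratio: P = ∫_{0}^{1.0} t^2·e^(-2·t) dt / ∫_{0}^{∞} t^2·e^(-2·t) dt.
Using ∫ t^2·e^(-2·t) dt = -(2·t^2 + 2·t + 1)·e^(-2·t)/4, the numerator is 1/4 - 5·e^(-2)/4 and the denominator is 1/4.
This works out to P = 0.3233.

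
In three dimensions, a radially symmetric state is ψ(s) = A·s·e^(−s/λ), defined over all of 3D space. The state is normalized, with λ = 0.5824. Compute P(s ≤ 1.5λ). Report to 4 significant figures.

Integrate the radial probability density 4πs²|ψ|² over s ≤ 1.5λ.
The full normalization integral is A²·[3·π·λ^5] = 1, fixing A².
Substituting u = s/λ, A², 4π and the length scale all cancel in the ratio: P = ∫_{0}^{1.5} u^4·e^(-2·u) du / ∫_{0}^{∞} u^4·e^(-2·u) du.
With ∫ u^4·e^(-2·u) du = -(u^4/2 + u^3 + 3·u^2/2 + 3·u/2 + 3/4)·e^(-2·u) + C, the region integral is 3/4 - 393·e^(-3)/32 and the full one is 3/4.
This evaluates to P = 0.18474.

P ≈ 0.1847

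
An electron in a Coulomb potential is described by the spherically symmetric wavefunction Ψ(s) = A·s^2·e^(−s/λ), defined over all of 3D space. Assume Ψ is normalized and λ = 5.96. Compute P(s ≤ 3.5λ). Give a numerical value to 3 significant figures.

P ≈ 0.550

With dV = 4πs²ds, the probability is ∫|Ψ|² dV over s ≤ 3.5λ.
The full normalization integral is A²·[45·π·λ^7/2] = 1, fixing A².
Substituting u = s/λ, A², 4π and the length scale all cancel in the ratio: P = ∫_{0}^{3.5} u^6·e^(-2·u) du / ∫_{0}^{∞} u^6·e^(-2·u) du.
With ∫ u^6·e^(-2·u) du = -(4·u^6 + 12·u^5 + 30·u^4 + 60·u^3 + 90·u^2 + 90·u + 45)·e^(-2·u)/8 + C, the region integral is ≈ 3.0954 and the full one is 45/8.
This evaluates to P = 0.5503.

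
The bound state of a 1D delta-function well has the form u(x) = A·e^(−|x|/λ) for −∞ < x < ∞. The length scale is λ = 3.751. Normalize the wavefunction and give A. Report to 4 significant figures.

A ≈ 0.5163

The normalization condition is ∫|u|² dx = 1 from −∞ to ∞.
The integral (without the A² prefactor) comes out to λ.
Substituting λ = 3.751 gives A² = 0.26660, so A = 0.51633.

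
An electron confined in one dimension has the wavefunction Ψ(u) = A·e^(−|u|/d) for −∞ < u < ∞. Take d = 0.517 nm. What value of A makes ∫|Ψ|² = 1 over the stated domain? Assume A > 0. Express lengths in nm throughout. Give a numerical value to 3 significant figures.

The normalization condition is ∫|Ψ|² du = 1 from −∞ to ∞.
Recall ∫₀^∞ u^m e^(−u/β) du = m!·β^(m+1), ∫|Ψ|² du = A²·(d).
Setting this equal to 1 gives A² = 1/(d).
Substituting d = 0.517 gives A² = 1.934, so A = 1.391.

A ≈ 1.39 nm^(-1/2)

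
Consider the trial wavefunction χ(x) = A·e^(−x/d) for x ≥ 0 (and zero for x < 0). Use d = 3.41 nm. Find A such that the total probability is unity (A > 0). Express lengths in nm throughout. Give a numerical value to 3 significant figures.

A ≈ 0.766 nm^(-1/2)

The normalization condition is ∫|χ|² dx = 1 from 0 to ∞.
With χ = A·e^(−x/d), the integral evaluates to A²·[d/2].
So A² = (d/2)^(−1).
Substituting d = 3.41 gives A² = 0.5865, so A = 0.7658.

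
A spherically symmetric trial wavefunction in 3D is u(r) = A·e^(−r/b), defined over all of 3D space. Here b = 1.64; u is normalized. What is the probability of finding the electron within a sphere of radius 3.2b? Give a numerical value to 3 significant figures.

With dV = 4πr²dr, the probability is ∫|u|² dV over r ≤ 3.2b.
A² is fixed by ∫₀^∞ 4πr²|u|² dr = 1, i.e. A² = (π·b^3)^(−1).
Substituting t = r/b, A², 4π and the length scale all cancel in the ratio: P = ∫_{0}^{3.2} t^2·e^(-2·t) dt / ∫_{0}^{∞} t^2·e^(-2·t) dt.
With ∫ t^2·e^(-2·t) dt = -(2·t^2 + 2·t + 1)·e^(-2·t)/4 + C, the region integral is 1/4 - 697·e^(-32/5)/100 and the full one is 1/4.
The region integral divided by the full integral gives P = 0.9537.

P ≈ 0.954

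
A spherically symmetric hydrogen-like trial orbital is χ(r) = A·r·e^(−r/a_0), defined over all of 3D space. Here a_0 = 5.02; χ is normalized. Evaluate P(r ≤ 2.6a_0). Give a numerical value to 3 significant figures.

P = ∫ |χ|² 4πr² dr over r ≤ 2.6a_0.
A² is fixed by ∫₀^∞ 4πr²|χ|² dr = 1, i.e. A² = (3·π·a_0^5)^(−1).
Substituting u = r/a_0, A², 4π and the length scale all cancel in the ratio: P = ∫_{0}^{2.6} u^4·e^(-2·u) du / ∫_{0}^{∞} u^4·e^(-2·u) du.
An antiderivative of u^4·e^(-2·u) is -(u^4/2 + u^3 + 3·u^2/2 + 3·u/2 + 3/4)·e^(-2·u); evaluating from 0 to 2.6 gives ≈ 0.44540, while the full integral is 3/4.
Taking the ratio yields P = 0.5939.

P ≈ 0.594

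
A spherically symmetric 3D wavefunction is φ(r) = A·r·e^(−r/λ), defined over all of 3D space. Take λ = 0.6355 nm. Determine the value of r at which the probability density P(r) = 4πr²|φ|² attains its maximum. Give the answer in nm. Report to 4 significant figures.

The maximum of P(r) = 4πr²|φ|² occurs where its derivative vanishes.
This gives r = 2·λ.
With λ = 0.6355, the most probable radial distance is 1.2710 nm.

r ≈ 1.271 nm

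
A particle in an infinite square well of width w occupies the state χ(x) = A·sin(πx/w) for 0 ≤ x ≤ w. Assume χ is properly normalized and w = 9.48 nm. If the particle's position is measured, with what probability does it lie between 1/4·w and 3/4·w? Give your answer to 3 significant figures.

P ≈ 0.818

The probability is P = ∫ |χ|² dx over [1/4·w, 3/4·w].
With A² fixed by ∫|χ|² = 1, i.e. A² = (w/2)^(−1), substitute and integrate.
Let u = x/w; then A² and the length scale cancel, so P = ∫_{1/4}^{3/4} sin(π·u)^2 du ÷ ∫_{0}^{1} sin(π·u)^2 du.
An antiderivative of sin(π·u)^2 is u/2 - sin(2·π·u)/(4·π); evaluating from 1/4 to 3/4 gives 1/(2·π) + 1/4, while the full integral is 1/2.
Evaluating gives P = (2 + π)/(2·π).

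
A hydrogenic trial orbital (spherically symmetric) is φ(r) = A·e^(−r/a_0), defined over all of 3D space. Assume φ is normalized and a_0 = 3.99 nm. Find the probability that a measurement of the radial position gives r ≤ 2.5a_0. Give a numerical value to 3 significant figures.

P ≈ 0.875

P = ∫ |φ|² 4πr² dr over r ≤ 2.5a_0.
A² is fixed by ∫₀^∞ 4πr²|φ|² dr = 1, i.e. A² = (π·a_0^3)^(−1).
Let u = r/a_0; then A², 4π and the length scale all cancel, so P = ∫_{0}^{2.5} u^2·e^(-2·u) du ÷ ∫_{0}^{∞} u^2·e^(-2·u) du.
An antiderivative of u^2·e^(-2·u) is -(2·u^2 + 2·u + 1)·e^(-2·u)/4; evaluating from 0 to 2.5 gives 1/4 - 37·e^(-5)/8, while the full integral is 1/4.
Taking the ratio yields P = 0.8753.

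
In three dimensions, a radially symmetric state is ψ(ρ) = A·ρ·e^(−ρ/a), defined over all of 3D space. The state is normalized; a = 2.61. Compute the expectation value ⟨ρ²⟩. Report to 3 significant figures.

⟨ρ²⟩ = ∫ ρ^2 |ψ|² 4πρ² dρ over the full domain.
Recall ∫₀^∞ ρ^m e^(−ρ/β) dρ = m!·β^(m+1), since the A² factors cancel between numerator and denominator, ⟨ρ²⟩ = 15·a^2/2.
With a = 2.61, ⟨ρ^2⟩ = 51.09.

⟨ρ^2⟩ ≈ 51.1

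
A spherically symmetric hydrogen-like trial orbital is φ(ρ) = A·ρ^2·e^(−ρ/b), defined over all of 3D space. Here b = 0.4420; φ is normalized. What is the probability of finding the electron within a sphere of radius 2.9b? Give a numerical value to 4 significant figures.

P ≈ 0.3616

P = ∫ |φ|² 4πρ² dρ over ρ ≤ 2.9b.
Normalization gives A² = 1/(45·π·b^7/2).
Substituting u = ρ/b, A², 4π and the length scale all cancel in the ratio: P = ∫_{0}^{2.9} u^6·e^(-2·u) du / ∫_{0}^{∞} u^6·e^(-2·u) du.
With ∫ u^6·e^(-2·u) du = -(4·u^6 + 12·u^5 + 30·u^4 + 60·u^3 + 90·u^2 + 90·u + 45)·e^(-2·u)/8 + C, the region integral is ≈ 2.03405 and the full one is 45/8.
Taking the ratio yields P = 0.36161.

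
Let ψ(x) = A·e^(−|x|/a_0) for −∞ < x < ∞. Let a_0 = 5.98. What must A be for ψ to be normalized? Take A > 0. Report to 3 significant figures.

A ≈ 0.409

Require ∫ |ψ|² dx = 1 over the whole domain.
The integral (without the A² prefactor) comes out to a_0.
So A² = (a_0)^(−1).
Substituting a_0 = 5.98 gives A² = 0.1672, so A = 0.4089.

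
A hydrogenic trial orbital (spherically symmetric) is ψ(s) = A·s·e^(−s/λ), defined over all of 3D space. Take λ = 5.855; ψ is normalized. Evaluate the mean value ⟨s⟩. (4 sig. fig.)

⟨s⟩ ≈ 14.64

The expectation value is the |ψ|²-weighted average of s: ∫ s|ψ|² 4πs² ds.
With ∫₀^∞ s^5 e^(−αs) ds = 5!/α^6, since the A² factors cancel between numerator and denominator, ⟨s⟩ = 5·λ/2.
Putting λ = 5.855 gives 14.638.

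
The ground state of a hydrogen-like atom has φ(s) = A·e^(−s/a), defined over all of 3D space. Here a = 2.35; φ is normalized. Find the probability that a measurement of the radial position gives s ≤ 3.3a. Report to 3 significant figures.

P ≈ 0.960

With dV = 4πs²ds, the probability is ∫|φ|² dV over s ≤ 3.3a.
Normalization gives A² = 1/(π·a^3).
Let u = s/a; then A², 4π and the length scale all cancel, so P = ∫_{0}^{3.3} u^2·e^(-2·u) du ÷ ∫_{0}^{∞} u^2·e^(-2·u) du.
An antiderivative of u^2·e^(-2·u) is -(2·u^2 + 2·u + 1)·e^(-2·u)/4; evaluating from 0 to 3.3 gives 1/4 - 1469·e^(-33/5)/200, while the full integral is 1/4.
This evaluates to P = 0.9600.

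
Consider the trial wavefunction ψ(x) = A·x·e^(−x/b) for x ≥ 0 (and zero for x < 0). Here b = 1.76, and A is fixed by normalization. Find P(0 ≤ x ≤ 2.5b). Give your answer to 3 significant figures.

|ψ|² is the probability density, so P = ∫_{0}^{2.5b} |ψ|² dx.
Since A² = 1/(b^3/4), this is the region integral divided by the full normalization integral.
Let u = x/b; then A² and the length scale cancel, so P = ∫_{0}^{2.5} u^2·e^(-2·u) du ÷ ∫_{0}^{∞} u^2·e^(-2·u) du.
An antiderivative of u^2·e^(-2·u) is -(2·u^2 + 2·u + 1)·e^(-2·u)/4; evaluating from 0 to 2.5 gives 1/4 - 37·e^(-5)/8, while the full integral is 1/4.
Taking the ratio, P = 0.8753.

P ≈ 0.875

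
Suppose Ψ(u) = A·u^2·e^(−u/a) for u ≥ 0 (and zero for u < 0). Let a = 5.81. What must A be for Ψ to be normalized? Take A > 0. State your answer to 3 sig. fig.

A ≈ 0.0142

Normalization requires ∫|Ψ|² du = 1, integrated from 0 to ∞.
Recall ∫₀^∞ u^m e^(−u/β) du = m!·β^(m+1), with Ψ = A·u^2·e^(−u/a), the integral evaluates to A²·[3·a^5/4].
Setting this equal to 1 gives A² = 1/(3·a^5/4).
Plugging in a = 5.81 yields A = 0.01419.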